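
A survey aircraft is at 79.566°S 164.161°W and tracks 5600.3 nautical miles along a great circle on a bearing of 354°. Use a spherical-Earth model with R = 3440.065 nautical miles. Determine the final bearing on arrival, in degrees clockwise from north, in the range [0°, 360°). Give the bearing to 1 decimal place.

δ = 5600.3/3440.065 = 1.627963 rad (93.2754°).
With φ₁ = -79.566° = -1.388689 rad and θ = 354° = 6.178466 rad:
Destination latitude: φ₂ = arcsin( sin φ₁ cos δ + cos φ₁ sin δ cos θ ) = arcsin(0.236008) = 13.651°.
For the longitude increment, Δλ = atan2( sin θ sin δ cos φ₁, cos δ − sin φ₁ sin φ₂ ) = atan2(-0.018899, 0.174969) = -6.165°.
λ₂ = -164.161° + -6.165° = -170.326°.
The forward bearing on arrival equals the back-azimuth from the destination plus 180°.
Back-azimuth from P₂ (13.7°, -170.3°) to P₁ (-79.6°, -164.2°), with Δλ' = λ₁ − λ₂ = 6.2°: atan2( sin Δλ' cos φ₁ , cos φ₂ sin φ₁ − sin φ₂ cos φ₁ cos Δλ' ) = 178.9°.
Final bearing = (178.9° + 180°) mod 360° = 358.9°.

final bearing 358.9°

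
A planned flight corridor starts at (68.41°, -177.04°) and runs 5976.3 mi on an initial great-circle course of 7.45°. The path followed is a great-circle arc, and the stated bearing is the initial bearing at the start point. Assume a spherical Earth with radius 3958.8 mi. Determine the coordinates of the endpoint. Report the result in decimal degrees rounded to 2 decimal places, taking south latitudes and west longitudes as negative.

latitude 24.90°, longitude -5.24°

δ = 5976.3/3958.8 = 1.509624 rad (86.4951°).
With φ₁ = 68.41° = 1.193980 rad and θ = 7.45° = 0.130027 rad:
Destination latitude: φ₂ = arcsin( sin φ₁ cos δ + cos φ₁ sin δ cos θ ) = arcsin(0.421019) = 24.90°.
For the longitude increment, Δλ = atan2( sin θ sin δ cos φ₁, cos δ − sin φ₁ sin φ₂ ) = atan2(0.047621, -0.330346) = 171.80°.
λ₂ = λ₁ + Δλ = -5.24°.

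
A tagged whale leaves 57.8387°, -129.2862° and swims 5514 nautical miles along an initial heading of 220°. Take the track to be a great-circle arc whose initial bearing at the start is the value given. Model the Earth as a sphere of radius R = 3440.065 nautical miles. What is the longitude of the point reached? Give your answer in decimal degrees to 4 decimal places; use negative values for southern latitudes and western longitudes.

longitude -174.7976°

δ = 5514/3440.065 = 1.602877 rad (91.8381°).
Start latitude φ₁ = 1.009476 rad; initial bearing θ = 3.839724 rad.
sin φ₂ = sin φ₁ cos δ + cos φ₁ sin δ cos θ = (0.846553)(-0.032075) + (0.532305)(0.999485)(-0.766044) = -0.434712
φ₂ = asin(-0.434712) = -0.449719 rad = -25.7670°.
For the longitude increment, Δλ = atan2( sin θ sin δ cos φ₁, cos δ − sin φ₁ sin φ₂ ) = atan2(-0.341983, 0.335932) = -45.5114°.
λ₂ = -129.2862° + -45.5114° = -174.7976°.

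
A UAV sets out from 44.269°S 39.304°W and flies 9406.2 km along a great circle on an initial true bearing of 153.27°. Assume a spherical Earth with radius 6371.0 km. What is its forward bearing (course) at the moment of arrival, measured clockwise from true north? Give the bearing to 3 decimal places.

final bearing 26.908°

The arc subtends δ = 9406.2/6371 = 1.476409 rad at the centre.
Converting: φ₁ = -0.772640 rad, θ = 2.675066 rad.
sin φ₂ = sin φ₁ cos δ + cos φ₁ sin δ cos θ = (-0.698028)(0.094248) + (0.716071)(0.995549)(-0.893136) = -0.702489
φ₂ = asin(-0.702489) = -0.778889 rad = -44.627°.
Then Δλ = atan2(0.320645, -0.396109) = 2.461094 rad, from sin θ sin δ cos φ₁ over cos δ − sin φ₁ sin φ₂.
Hence λ₂ = -39.304° + 141.010° = 101.706°.
The forward bearing on arrival equals the back-azimuth from the destination plus 180°.
Back-azimuth from P₂ (-44.627°, 101.706°) to P₁ (-44.269°, -39.304°), with Δλ' = λ₁ − λ₂ = -141.010°: atan2( sin Δλ' cos φ₁ , cos φ₂ sin φ₁ − sin φ₂ cos φ₁ cos Δλ' ) = 206.908°.
Final bearing = (206.908° + 180°) mod 360° = 26.908°.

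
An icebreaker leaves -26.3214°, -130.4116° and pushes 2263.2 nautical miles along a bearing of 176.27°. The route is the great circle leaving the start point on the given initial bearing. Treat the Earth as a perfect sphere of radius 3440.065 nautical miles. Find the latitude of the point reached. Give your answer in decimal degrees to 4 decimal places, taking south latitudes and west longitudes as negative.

Central angle δ = d/R = 0.657895 rad.
Converting: φ₁ = -0.459395 rad, θ = 3.076492 rad.
Destination latitude: φ₂ = arcsin( sin φ₁ cos δ + cos φ₁ sin δ cos θ ) = arcsin(-0.897755) = -63.8646°.
Then Δλ = atan2(0.035654, 0.393211) = 0.090426 rad, from sin θ sin δ cos φ₁ over cos δ − sin φ₁ sin φ₂.
Hence λ₂ = -130.4116° + 5.1810° = -125.2306°.

latitude -63.8646°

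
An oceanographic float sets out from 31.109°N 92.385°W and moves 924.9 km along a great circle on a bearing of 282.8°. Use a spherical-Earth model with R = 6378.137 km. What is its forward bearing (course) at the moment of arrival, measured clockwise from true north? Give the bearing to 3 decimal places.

Angular distance δ = d/R = 924.9 / 6378.137 = 0.145011 rad.
With φ₁ = 31.109° = 0.542954 rad and θ = 282.8° = 4.935791 rad:
sin φ₂ = sin φ₁ cos δ + cos φ₁ sin δ cos θ = (0.516668)(0.989504) + (0.856186)(0.144503)(0.221548) = 0.538655
φ₂ = asin(0.538655) = 0.568840 rad = 32.592°.
Then Δλ = atan2(-0.120647, 0.711198) = -0.168039 rad, from sin θ sin δ cos φ₁ over cos δ − sin φ₁ sin φ₂.
λ₂ = -92.385° + -9.628° = -102.013°.
The forward bearing on arrival equals the back-azimuth from the destination plus 180°.
Back-azimuth from P₂ (32.592°, -102.013°) to P₁ (31.109°, -92.385°), with Δλ' = λ₁ − λ₂ = 9.628°: atan2( sin Δλ' cos φ₁ , cos φ₂ sin φ₁ − sin φ₂ cos φ₁ cos Δλ' ) = 97.710°.
Final bearing = (97.710° + 180°) mod 360° = 277.710°.

final bearing 277.710°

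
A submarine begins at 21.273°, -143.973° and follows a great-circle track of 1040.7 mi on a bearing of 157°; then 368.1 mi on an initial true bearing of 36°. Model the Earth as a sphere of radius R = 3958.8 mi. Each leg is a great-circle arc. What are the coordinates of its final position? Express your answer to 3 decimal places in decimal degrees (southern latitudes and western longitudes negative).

Apply the spherical direct solution leg by leg, carrying full precision between legs.
Leg 1: from (21.273°, -143.973°), δ = 1040.7/3958.8 = 0.262883 rad, θ = 157° → φ = 7.322°, λ = -138.097°.
Leg 2: from (7.322°, -138.097°), δ = 368.1/3958.8 = 0.092983 rad, θ = 36° → φ = 11.618°, λ = -134.903°.

latitude 11.618°, longitude -134.903°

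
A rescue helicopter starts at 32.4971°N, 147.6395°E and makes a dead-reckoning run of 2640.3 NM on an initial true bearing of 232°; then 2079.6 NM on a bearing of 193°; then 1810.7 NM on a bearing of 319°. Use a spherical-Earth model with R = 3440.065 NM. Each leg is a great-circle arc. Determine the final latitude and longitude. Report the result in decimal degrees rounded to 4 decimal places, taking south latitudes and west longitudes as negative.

Apply the spherical direct solution leg by leg, carrying full precision between legs.
Leg 1: from (32.4971°, 147.6395°), δ = 2640.3/3440.065 = 0.767515 rad, θ = 232° → φ = 1.4946°, λ = 114.4547°.
Leg 2: from (1.4946°, 114.4547°), δ = 2079.6/3440.065 = 0.604523 rad, θ = 193° → φ = -32.1511°, λ = 105.7691°.
Leg 3: from (-32.1511°, 105.7691°), δ = 1810.7/3440.065 = 0.526356 rad, θ = 319° → φ = -7.9965°, λ = 86.3284°.

latitude -7.9965°, longitude 86.3284°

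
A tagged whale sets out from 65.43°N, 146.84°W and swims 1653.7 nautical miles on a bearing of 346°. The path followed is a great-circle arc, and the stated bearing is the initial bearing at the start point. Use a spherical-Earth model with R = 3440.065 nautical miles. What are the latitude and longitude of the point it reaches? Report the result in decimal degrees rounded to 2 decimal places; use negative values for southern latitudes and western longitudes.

Central angle δ = d/R = 0.480718 rad.
With φ₁ = 65.43° = 1.141969 rad and θ = 346° = 6.038839 rad:
sin φ₂ = sin φ₁ cos δ + cos φ₁ sin δ cos θ = (0.909454)(0.886663) + (0.415805)(0.462416)(0.970296) = 0.992943
φ₂ = asin(0.992943) = 1.451921 rad = 83.19°.
Then Δλ = atan2(-0.046515, -0.016372) = -1.909230 rad, from sin θ sin δ cos φ₁ over cos δ − sin φ₁ sin φ₂.
λ₂ = -146.84° + -109.39° = -256.23°, normalized to (−180°, 180°] → 103.77°.

latitude 83.19°, longitude 103.77°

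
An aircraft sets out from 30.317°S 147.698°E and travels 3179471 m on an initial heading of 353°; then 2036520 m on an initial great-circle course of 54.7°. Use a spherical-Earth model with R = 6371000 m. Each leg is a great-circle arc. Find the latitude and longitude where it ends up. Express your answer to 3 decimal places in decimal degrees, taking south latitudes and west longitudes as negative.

latitude 8.628°, longitude 159.387°

Apply the spherical direct solution leg by leg, carrying full precision between legs.
Leg 1: from (-30.317°, 147.698°), δ = 3179471/6371000 = 0.499054 rad, θ = 353° → φ = -1.900°, λ = 144.352°.
Leg 2: from (-1.900°, 144.352°), δ = 2036520/6371000 = 0.319655 rad, θ = 54.7° → φ = 8.628°, λ = 159.387°.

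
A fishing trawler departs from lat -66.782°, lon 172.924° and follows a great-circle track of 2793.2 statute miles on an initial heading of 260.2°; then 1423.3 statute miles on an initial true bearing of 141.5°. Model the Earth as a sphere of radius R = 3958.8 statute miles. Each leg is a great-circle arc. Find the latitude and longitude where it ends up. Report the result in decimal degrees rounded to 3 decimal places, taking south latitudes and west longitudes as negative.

latitude -61.624°, longitude 127.637°

Apply the spherical direct solution leg by leg, carrying full precision between legs.
Leg 1: from (-66.782°, 172.924°), δ = 2793.2/3958.8 = 0.705567 rad, θ = 260.2° → φ = -47.997°, λ = 100.195°.
Leg 2: from (-47.997°, 100.195°), δ = 1423.3/3958.8 = 0.359528 rad, θ = 141.5° → φ = -61.624°, λ = 127.637°.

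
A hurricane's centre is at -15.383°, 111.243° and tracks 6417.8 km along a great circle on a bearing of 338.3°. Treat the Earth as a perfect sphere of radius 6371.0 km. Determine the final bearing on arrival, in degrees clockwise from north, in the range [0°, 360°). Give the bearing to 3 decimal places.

Angular distance δ = d/R = 6417.8 / 6371 = 1.007346 rad.
Start latitude φ₁ = -0.268484 rad; initial bearing θ = 5.904449 rad.
Destination latitude: φ₂ = arcsin( sin φ₁ cos δ + cos φ₁ sin δ cos θ ) = arcsin(0.615681) = 38.001°.
Then Δλ = atan2(-0.301391, 0.697428) = -0.407909 rad, from sin θ sin δ cos φ₁ over cos δ − sin φ₁ sin φ₂.
Hence λ₂ = 111.243° + -23.371° = 87.872°.
The forward bearing on arrival equals the back-azimuth from the destination plus 180°.
Back-azimuth from P₂ (38.001°, 87.872°) to P₁ (-15.383°, 111.243°), with Δλ' = λ₁ − λ₂ = 23.371°: atan2( sin Δλ' cos φ₁ , cos φ₂ sin φ₁ − sin φ₂ cos φ₁ cos Δλ' ) = 153.101°.
Final bearing = (153.101° + 180°) mod 360° = 333.101°.

final bearing 333.101°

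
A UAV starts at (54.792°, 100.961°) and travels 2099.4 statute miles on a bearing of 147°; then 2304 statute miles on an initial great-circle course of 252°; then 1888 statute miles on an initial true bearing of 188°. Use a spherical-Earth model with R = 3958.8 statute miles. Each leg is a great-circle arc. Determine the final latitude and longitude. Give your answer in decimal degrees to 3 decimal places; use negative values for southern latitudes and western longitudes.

latitude -13.554°, longitude 82.745°

Apply the spherical direct solution leg by leg, carrying full precision between legs.
Leg 1: from (54.792°, 100.961°), δ = 2099.4/3958.8 = 0.530312 rad, θ = 147° → φ = 27.404°, λ = 119.038°.
Leg 2: from (27.404°, 119.038°), δ = 2304/3958.8 = 0.581995 rad, θ = 252° → φ = 13.514°, λ = 86.513°.
Leg 3: from (13.514°, 86.513°), δ = 1888/3958.8 = 0.476912 rad, θ = 188° → φ = -13.554°, λ = 82.745°.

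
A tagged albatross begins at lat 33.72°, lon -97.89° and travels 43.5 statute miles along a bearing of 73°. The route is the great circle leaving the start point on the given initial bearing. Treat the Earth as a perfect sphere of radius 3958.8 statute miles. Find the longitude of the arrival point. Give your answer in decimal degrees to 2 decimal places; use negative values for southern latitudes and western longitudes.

The arc subtends δ = 43.5/3958.8 = 0.010988 rad at the centre.
Start latitude φ₁ = 0.588525 rad; initial bearing θ = 1.274090 rad.
Destination latitude: φ₂ = arcsin( sin φ₁ cos δ + cos φ₁ sin δ cos θ ) = arcsin(0.557773) = 33.90°.
Then Δλ = atan2(0.008740, 0.690300) = 0.012660 rad, from sin θ sin δ cos φ₁ over cos δ − sin φ₁ sin φ₂.
Hence λ₂ = -97.89° + 0.73° = -97.16°.

longitude -97.16°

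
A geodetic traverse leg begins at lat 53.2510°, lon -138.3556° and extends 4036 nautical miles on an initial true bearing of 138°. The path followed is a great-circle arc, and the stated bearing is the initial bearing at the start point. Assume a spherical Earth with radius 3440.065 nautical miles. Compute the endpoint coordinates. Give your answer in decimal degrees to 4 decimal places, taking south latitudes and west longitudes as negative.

latitude -5.7234°, longitude -100.0370°

Angular distance δ = d/R = 4036 / 3440.065 = 1.173234 rad.
Start latitude φ₁ = 0.929405 rad; initial bearing θ = 2.408554 rad.
Destination latitude: φ₂ = arcsin( sin φ₁ cos δ + cos φ₁ sin δ cos θ ) = arcsin(-0.099726) = -5.7234°.
For the longitude increment, Δλ = atan2( sin θ sin δ cos φ₁, cos δ − sin φ₁ sin φ₂ ) = atan2(0.369124, 0.467079) = 38.3186°.
λ₂ = λ₁ + Δλ = -100.0370°.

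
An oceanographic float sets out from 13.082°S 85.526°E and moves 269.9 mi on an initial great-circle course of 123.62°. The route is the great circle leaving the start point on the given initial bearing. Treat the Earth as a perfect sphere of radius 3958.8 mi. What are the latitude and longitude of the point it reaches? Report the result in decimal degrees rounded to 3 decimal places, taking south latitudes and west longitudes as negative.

δ = 269.9/3958.8 = 0.068177 rad (3.9063°).
With φ₁ = -13.082° = -0.228324 rad and θ = 123.62° = 2.157576 rad:
Destination latitude: φ₂ = arcsin( sin φ₁ cos δ + cos φ₁ sin δ cos θ ) = arcsin(-0.262560) = -15.222°.
For the longitude increment, Δλ = atan2( sin θ sin δ cos φ₁, cos δ − sin φ₁ sin φ₂ ) = atan2(0.055257, 0.938248) = 3.370°.
Hence λ₂ = 85.526° + 3.370° = 88.896°.

latitude -15.222°, longitude 88.896°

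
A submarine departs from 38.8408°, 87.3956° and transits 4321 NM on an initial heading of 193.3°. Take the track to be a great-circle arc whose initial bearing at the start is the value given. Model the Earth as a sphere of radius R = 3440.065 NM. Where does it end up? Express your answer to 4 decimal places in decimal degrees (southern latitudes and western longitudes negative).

The arc subtends δ = 4321/3440.065 = 1.256081 rad at the centre.
Converting: φ₁ = 0.677900 rad, θ = 3.373721 rad.
sin φ₂ = sin φ₁ cos δ + cos φ₁ sin δ cos θ = (0.627159)(0.309546) + (0.778892)(0.950885)(-0.973179) = -0.526637
φ₂ = asin(-0.526637) = -0.554639 rad = -31.7785°.
Then Δλ = atan2(-0.170383, 0.639831) = -0.260254 rad, from sin θ sin δ cos φ₁ over cos δ − sin φ₁ sin φ₂.
λ₂ = λ₁ + Δλ = 72.4841°.

latitude -31.7785°, longitude 72.4841°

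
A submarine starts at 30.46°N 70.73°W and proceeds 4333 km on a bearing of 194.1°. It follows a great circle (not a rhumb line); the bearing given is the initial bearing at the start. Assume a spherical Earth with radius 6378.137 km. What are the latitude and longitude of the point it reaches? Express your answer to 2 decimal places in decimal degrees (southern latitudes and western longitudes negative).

latitude -7.52°, longitude -79.61°

The arc subtends δ = 4333/6378.137 = 0.679352 rad at the centre.
Start latitude φ₁ = 0.531627 rad; initial bearing θ = 3.387684 rad.
Applying the spherical law of cosines for sides, sin φ₂ = sin φ₁ cos δ + cos φ₁ sin δ cos θ = -0.130871, so φ₂ = -7.52°.
For the longitude increment, Δλ = atan2( sin θ sin δ cos φ₁, cos δ − sin φ₁ sin φ₂ ) = atan2(-0.131936, 0.844324) = -8.88°.
λ₂ = -70.73° + -8.88° = -79.61°.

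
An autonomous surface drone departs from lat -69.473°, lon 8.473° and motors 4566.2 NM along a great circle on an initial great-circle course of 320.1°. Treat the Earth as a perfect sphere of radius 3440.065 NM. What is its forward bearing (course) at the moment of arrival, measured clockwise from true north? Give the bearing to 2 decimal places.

δ = 4566.2/3440.065 = 1.327359 rad (76.0520°).
With φ₁ = -69.473° = -1.212533 rad and θ = 320.1° = 5.586799 rad:
Destination latitude: φ₂ = arcsin( sin φ₁ cos δ + cos φ₁ sin δ cos θ ) = arcsin(0.035338) = 2.025°.
Then Δλ = atan2(-0.218292, 0.274135) = -0.672477 rad, from sin θ sin δ cos φ₁ over cos δ − sin φ₁ sin φ₂.
Hence λ₂ = 8.473° + -38.530° = -30.057°.
The forward bearing on arrival equals the back-azimuth from the destination plus 180°.
Back-azimuth from P₂ (2.03°, -30.06°) to P₁ (-69.47°, 8.47°), with Δλ' = λ₁ − λ₂ = 38.53°: atan2( sin Δλ' cos φ₁ , cos φ₂ sin φ₁ − sin φ₂ cos φ₁ cos Δλ' ) = 166.99°.
Final bearing = (166.99° + 180°) mod 360° = 346.99°.

final bearing 346.99°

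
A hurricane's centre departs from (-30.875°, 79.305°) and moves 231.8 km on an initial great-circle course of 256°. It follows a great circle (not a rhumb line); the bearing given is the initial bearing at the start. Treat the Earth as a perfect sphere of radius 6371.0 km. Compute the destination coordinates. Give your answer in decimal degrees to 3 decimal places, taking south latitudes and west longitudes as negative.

latitude -31.358°, longitude 76.936°

Central angle δ = d/R = 0.036384 rad.
Converting: φ₁ = -0.538870 rad, θ = 4.468043 rad.
Destination latitude: φ₂ = arcsin( sin φ₁ cos δ + cos φ₁ sin δ cos θ ) = arcsin(-0.520380) = -31.358°.
Then Δλ = atan2(-0.030293, 0.732296) = -0.041344 rad, from sin θ sin δ cos φ₁ over cos δ − sin φ₁ sin φ₂.
Hence λ₂ = 79.305° + -2.369° = 76.936°.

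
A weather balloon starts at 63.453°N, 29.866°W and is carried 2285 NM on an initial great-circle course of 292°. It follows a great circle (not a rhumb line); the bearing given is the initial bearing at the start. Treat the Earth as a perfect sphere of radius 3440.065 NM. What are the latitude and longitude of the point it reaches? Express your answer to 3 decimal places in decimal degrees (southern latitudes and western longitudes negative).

latitude 53.861°, longitude -105.600°

Angular distance δ = d/R = 2285 / 3440.065 = 0.664232 rad.
With φ₁ = 63.453° = 1.107464 rad and θ = 292° = 5.096361 rad:
Destination latitude: φ₂ = arcsin( sin φ₁ cos δ + cos φ₁ sin δ cos θ ) = arcsin(0.807584) = 53.861°.
Then Δλ = atan2(-0.255451, 0.064952) = -1.321808 rad, from sin θ sin δ cos φ₁ over cos δ − sin φ₁ sin φ₂.
λ₂ = -29.866° + -75.734° = -105.600°.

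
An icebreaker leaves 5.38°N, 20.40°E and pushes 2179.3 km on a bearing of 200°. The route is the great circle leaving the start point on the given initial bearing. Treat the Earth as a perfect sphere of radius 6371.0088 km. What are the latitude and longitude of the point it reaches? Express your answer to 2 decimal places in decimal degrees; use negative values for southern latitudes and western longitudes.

latitude -13.03°, longitude 13.64°

δ = 2179.3/6371.0088 = 0.342065 rad (19.5989°).
Start latitude φ₁ = 0.093899 rad; initial bearing θ = 3.490659 rad.
Destination latitude: φ₂ = arcsin( sin φ₁ cos δ + cos φ₁ sin δ cos θ ) = arcsin(-0.225487) = -13.03°.
For the longitude increment, Δλ = atan2( sin θ sin δ cos φ₁, cos δ − sin φ₁ sin φ₂ ) = atan2(-0.114220, 0.963206) = -6.76°.
λ₂ = λ₁ + Δλ = 13.64°.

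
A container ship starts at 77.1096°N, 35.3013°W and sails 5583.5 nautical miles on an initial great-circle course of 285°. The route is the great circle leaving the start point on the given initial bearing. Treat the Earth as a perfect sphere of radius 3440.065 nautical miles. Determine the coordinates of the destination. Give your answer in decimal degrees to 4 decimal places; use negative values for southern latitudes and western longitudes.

latitude 0.3849°, longitude -140.5860°

Angular distance δ = d/R = 5583.5 / 3440.065 = 1.623080 rad.
With φ₁ = 77.1096° = 1.345816 rad and θ = 285° = 4.974188 rad:
sin φ₂ = sin φ₁ cos δ + cos φ₁ sin δ cos θ = (0.974799)(-0.052260) + (0.223087)(0.998634)(0.258819) = 0.006718
φ₂ = asin(0.006718) = 0.006718 rad = 0.3849°.
For the longitude increment, Δλ = atan2( sin θ sin δ cos φ₁, cos δ − sin φ₁ sin φ₂ ) = atan2(-0.215191, -0.058808) = -105.2847°.
Hence λ₂ = -35.3013° + -105.2847° = -140.5860°.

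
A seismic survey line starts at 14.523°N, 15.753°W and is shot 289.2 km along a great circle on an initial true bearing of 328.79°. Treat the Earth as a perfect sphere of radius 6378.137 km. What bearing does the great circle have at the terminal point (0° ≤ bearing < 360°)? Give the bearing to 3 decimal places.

Angular distance δ = d/R = 289.2 / 6378.137 = 0.045342 rad.
Start latitude φ₁ = 0.253474 rad; initial bearing θ = 5.738468 rad.
Destination latitude: φ₂ = arcsin( sin φ₁ cos δ + cos φ₁ sin δ cos θ ) = arcsin(0.288039) = 16.741°.
Then Δλ = atan2(-0.022737, 0.926741) = -0.024529 rad, from sin θ sin δ cos φ₁ over cos δ − sin φ₁ sin φ₂.
λ₂ = -15.753° + -1.405° = -17.158°.
The forward bearing on arrival equals the back-azimuth from the destination plus 180°.
Back-azimuth from P₂ (16.741°, -17.158°) to P₁ (14.523°, -15.753°), with Δλ' = λ₁ − λ₂ = 1.405°: atan2( sin Δλ' cos φ₁ , cos φ₂ sin φ₁ − sin φ₂ cos φ₁ cos Δλ' ) = 148.411°.
Final bearing = (148.411° + 180°) mod 360° = 328.411°.

final bearing 328.411°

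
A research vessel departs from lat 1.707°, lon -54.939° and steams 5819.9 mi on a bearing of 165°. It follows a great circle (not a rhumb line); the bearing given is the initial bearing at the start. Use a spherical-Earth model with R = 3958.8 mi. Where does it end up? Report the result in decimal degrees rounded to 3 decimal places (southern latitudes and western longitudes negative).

latitude -73.258°, longitude 8.436°

The arc subtends δ = 5819.9/3958.8 = 1.470117 rad at the centre.
Start latitude φ₁ = 0.029793 rad; initial bearing θ = 2.879793 rad.
Destination latitude: φ₂ = arcsin( sin φ₁ cos δ + cos φ₁ sin δ cos θ ) = arcsin(-0.957614) = -73.258°.
For the longitude increment, Δλ = atan2( sin θ sin δ cos φ₁, cos δ − sin φ₁ sin φ₂ ) = atan2(0.257394, 0.129035) = 63.375°.
λ₂ = λ₁ + Δλ = 8.436°.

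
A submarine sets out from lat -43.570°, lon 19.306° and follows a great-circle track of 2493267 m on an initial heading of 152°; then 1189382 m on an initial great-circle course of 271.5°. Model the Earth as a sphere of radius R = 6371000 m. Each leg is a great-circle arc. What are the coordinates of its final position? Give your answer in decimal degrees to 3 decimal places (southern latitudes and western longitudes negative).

Apply the spherical direct solution leg by leg, carrying full precision between legs.
Leg 1: from (-43.570°, 19.306°), δ = 2493267/6371000 = 0.391346 rad, θ = 152° → φ = -61.781°, λ = 41.560°.
Leg 2: from (-61.781°, 41.560°), δ = 1189382/6371000 = 0.186687 rad, θ = 271.5° → φ = -59.716°, λ = 19.972°.

latitude -59.716°, longitude 19.972°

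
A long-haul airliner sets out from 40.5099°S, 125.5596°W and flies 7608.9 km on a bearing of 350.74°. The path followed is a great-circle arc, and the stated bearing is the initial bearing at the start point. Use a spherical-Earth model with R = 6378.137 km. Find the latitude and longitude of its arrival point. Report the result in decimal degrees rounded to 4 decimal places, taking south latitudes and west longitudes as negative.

latitude 27.2469°, longitude -135.2446°

Central angle δ = d/R = 1.192966 rad.
Start latitude φ₁ = -0.707031 rad; initial bearing θ = 6.121568 rad.
sin φ₂ = sin φ₁ cos δ + cos φ₁ sin δ cos θ = (-0.649579)(0.368905) + (0.760294)(0.929467)(0.986968) = 0.457826
φ₂ = asin(0.457826) = 0.475548 rad = 27.2469°.
Then Δλ = atan2(-0.113713, 0.666299) = -0.169036 rad, from sin θ sin δ cos φ₁ over cos δ − sin φ₁ sin φ₂.
λ₂ = -125.5596° + -9.6850° = -135.2446°.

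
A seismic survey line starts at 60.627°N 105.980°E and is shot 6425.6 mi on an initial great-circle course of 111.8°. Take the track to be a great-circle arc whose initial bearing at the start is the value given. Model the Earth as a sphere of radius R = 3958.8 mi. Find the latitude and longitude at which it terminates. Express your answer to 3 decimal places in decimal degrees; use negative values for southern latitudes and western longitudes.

The arc subtends δ = 6425.6/3958.8 = 1.623118 rad at the centre.
Start latitude φ₁ = 1.058141 rad; initial bearing θ = 1.951278 rad.
Applying the spherical law of cosines for sides, sin φ₂ = sin φ₁ cos δ + cos φ₁ sin δ cos θ = -0.227479, so φ₂ = -13.149°.
Then Δλ = atan2(0.454793, 0.145937) = 1.260288 rad, from sin θ sin δ cos φ₁ over cos δ − sin φ₁ sin φ₂.
Hence λ₂ = 105.980° + 72.209° = 178.189°.

latitude -13.149°, longitude 178.189°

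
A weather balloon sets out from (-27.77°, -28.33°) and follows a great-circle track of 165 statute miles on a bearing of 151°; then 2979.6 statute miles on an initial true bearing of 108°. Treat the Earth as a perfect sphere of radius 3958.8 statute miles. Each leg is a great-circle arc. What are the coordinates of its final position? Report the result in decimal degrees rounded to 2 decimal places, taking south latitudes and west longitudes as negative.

Apply the spherical direct solution leg by leg, carrying full precision between legs.
Leg 1: from (-27.77°, -28.33°), δ = 165/3958.8 = 0.041679 rad, θ = 151° → φ = -29.85°, λ = -27.00°.
Leg 2: from (-29.85°, -27.00°), δ = 2979.6/3958.8 = 0.752652 rad, θ = 108° → φ = -33.13°, λ = 23.93°.

latitude -33.13°, longitude 23.93°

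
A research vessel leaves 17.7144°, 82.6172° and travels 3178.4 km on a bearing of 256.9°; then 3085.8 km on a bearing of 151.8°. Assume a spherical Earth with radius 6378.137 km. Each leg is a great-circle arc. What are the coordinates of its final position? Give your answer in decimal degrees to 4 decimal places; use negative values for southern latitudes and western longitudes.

Apply the spherical direct solution leg by leg, carrying full precision between legs.
Leg 1: from (17.7144°, 82.6172°), δ = 3178.4/6378.137 = 0.498327 rad, θ = 256.9° → φ = 9.4435°, λ = 54.4586°.
Leg 2: from (9.4435°, 54.4586°), δ = 3085.8/6378.137 = 0.483809 rad, θ = 151.8° → φ = -15.0192°, λ = 67.6134°.

latitude -15.0192°, longitude 67.6134°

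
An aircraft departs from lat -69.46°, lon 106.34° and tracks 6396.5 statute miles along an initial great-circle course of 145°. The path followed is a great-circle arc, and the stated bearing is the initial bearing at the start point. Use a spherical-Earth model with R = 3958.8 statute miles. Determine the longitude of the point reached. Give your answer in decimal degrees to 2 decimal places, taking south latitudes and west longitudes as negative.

longitude -109.89°

Angular distance δ = d/R = 6396.5 / 3958.8 = 1.615767 rad.
Start latitude φ₁ = -1.212306 rad; initial bearing θ = 2.530727 rad.
Applying the spherical law of cosines for sides, sin φ₂ = sin φ₁ cos δ + cos φ₁ sin δ cos θ = -0.245020, so φ₂ = -14.18°.
Δλ = atan2( sin θ sin δ cos φ₁ , cos δ − sin φ₁ sin φ₂ ) = atan2(0.201042, -0.274400) = 2.509280 rad = 143.77°.
λ₂ = 106.34° + 143.77° = 250.11°, normalized to (−180°, 180°] → -109.89°.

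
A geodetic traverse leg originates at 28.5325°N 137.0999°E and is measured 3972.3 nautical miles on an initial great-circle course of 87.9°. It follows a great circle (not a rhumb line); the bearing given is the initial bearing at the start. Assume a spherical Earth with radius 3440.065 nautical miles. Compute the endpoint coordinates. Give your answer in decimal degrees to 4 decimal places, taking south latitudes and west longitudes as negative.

The arc subtends δ = 3972.3/3440.065 = 1.154717 rad at the centre.
Start latitude φ₁ = 0.497986 rad; initial bearing θ = 1.534144 rad.
sin φ₂ = sin φ₁ cos δ + cos φ₁ sin δ cos θ = (0.477657)(0.404178) + (0.878546)(0.914680)(0.036644) = 0.222505
φ₂ = asin(0.222505) = 0.224383 rad = 12.8562°.
Δλ = atan2( sin θ sin δ cos φ₁ , cos δ − sin φ₁ sin φ₂ ) = atan2(0.803049, 0.297897) = 1.215575 rad = 69.6473°.
λ₂ = 137.0999° + 69.6473° = 206.7472°, normalized to (−180°, 180°] → -153.2528°.

latitude 12.8562°, longitude -153.2528°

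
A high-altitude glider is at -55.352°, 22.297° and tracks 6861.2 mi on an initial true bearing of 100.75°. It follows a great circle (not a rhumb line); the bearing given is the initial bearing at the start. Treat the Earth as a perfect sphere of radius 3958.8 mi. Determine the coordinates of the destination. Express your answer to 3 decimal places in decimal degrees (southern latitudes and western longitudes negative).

The arc subtends δ = 6861.2/3958.8 = 1.733151 rad at the centre.
With φ₁ = -55.352° = -0.966075 rad and θ = 100.75° = 1.758419 rad:
sin φ₂ = sin φ₁ cos δ + cos φ₁ sin δ cos θ = (-0.822660)(-0.161643) + (0.568533)(0.986849)(-0.186524) = 0.028327
φ₂ = asin(0.028327) = 0.028330 rad = 1.623°.
Then Δλ = atan2(0.551210, -0.138340) = 1.816692 rad, from sin θ sin δ cos φ₁ over cos δ − sin φ₁ sin φ₂.
λ₂ = 22.297° + 104.089° = 126.386°.

latitude 1.623°, longitude 126.386°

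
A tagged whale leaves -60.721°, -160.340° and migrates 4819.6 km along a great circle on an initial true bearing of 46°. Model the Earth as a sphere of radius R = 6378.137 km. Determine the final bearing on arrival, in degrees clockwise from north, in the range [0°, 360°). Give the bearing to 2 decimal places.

final bearing 22.59°

Central angle δ = d/R = 0.755644 rad.
Converting: φ₁ = -1.059781 rad, θ = 0.802851 rad.
sin φ₂ = sin φ₁ cos δ + cos φ₁ sin δ cos θ = (-0.872249)(0.727830) + (0.489063)(0.685757)(0.694658) = -0.401875
φ₂ = asin(-0.401875) = -0.413564 rad = -23.695°.
Δλ = atan2( sin θ sin δ cos φ₁ , cos δ − sin φ₁ sin φ₂ ) = atan2(0.241251, 0.377295) = 0.568904 rad = 32.596°.
λ₂ = λ₁ + Δλ = -127.744°.
The forward bearing on arrival equals the back-azimuth from the destination plus 180°.
Back-azimuth from P₂ (-23.70°, -127.74°) to P₁ (-60.72°, -160.34°), with Δλ' = λ₁ − λ₂ = -32.60°: atan2( sin Δλ' cos φ₁ , cos φ₂ sin φ₁ − sin φ₂ cos φ₁ cos Δλ' ) = 202.59°.
Final bearing = (202.59° + 180°) mod 360° = 22.59°.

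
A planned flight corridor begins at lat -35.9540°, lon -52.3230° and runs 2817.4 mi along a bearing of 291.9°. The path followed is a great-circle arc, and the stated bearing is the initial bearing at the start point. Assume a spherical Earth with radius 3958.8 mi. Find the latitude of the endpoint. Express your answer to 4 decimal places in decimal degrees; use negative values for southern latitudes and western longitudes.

latitude -14.3252°

The arc subtends δ = 2817.4/3958.8 = 0.711680 rad at the centre.
With φ₁ = -35.9540° = -0.627516 rad and θ = 291.9° = 5.094616 rad:
sin φ₂ = sin φ₁ cos δ + cos φ₁ sin δ cos θ = (-0.587136)(0.757266) + (0.809489)(0.653107)(0.372988) = -0.247425
φ₂ = asin(-0.247425) = -0.250022 rad = -14.3252°.
For the longitude increment, Δλ = atan2( sin θ sin δ cos φ₁, cos δ − sin φ₁ sin φ₂ ) = atan2(-0.490531, 0.611993) = -38.7132°.
λ₂ = λ₁ + Δλ = -91.0362°.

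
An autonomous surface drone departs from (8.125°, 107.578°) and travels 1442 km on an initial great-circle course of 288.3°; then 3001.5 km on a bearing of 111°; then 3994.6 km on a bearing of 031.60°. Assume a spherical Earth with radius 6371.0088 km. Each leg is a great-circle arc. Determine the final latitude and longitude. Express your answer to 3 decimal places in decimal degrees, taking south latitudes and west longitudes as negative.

latitude 31.360°, longitude 141.180°

Apply the spherical direct solution leg by leg, carrying full precision between legs.
Leg 1: from (8.125°, 107.578°), δ = 1442/6371.0088 = 0.226338 rad, θ = 288.3° → φ = 11.975°, λ = 94.998°.
Leg 2: from (11.975°, 94.998°), δ = 3001.5/6371.0088 = 0.471118 rad, θ = 111° → φ = 1.476°, λ = 120.078°.
Leg 3: from (1.476°, 120.078°), δ = 3994.6/6371.0088 = 0.626996 rad, θ = 31.6° → φ = 31.360°, λ = 141.180°.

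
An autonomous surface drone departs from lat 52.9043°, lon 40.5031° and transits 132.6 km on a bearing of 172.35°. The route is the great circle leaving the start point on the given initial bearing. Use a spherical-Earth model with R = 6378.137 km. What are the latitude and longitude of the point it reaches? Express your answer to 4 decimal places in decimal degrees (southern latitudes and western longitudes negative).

latitude 51.7235°, longitude 40.7591°

The arc subtends δ = 132.6/6378.137 = 0.020790 rad at the centre.
Start latitude φ₁ = 0.923354 rad; initial bearing θ = 3.008075 rad.
Applying the spherical law of cosines for sides, sin φ₂ = sin φ₁ cos δ + cos φ₁ sin δ cos θ = 0.785030, so φ₂ = 51.7235°.
For the longitude increment, Δλ = atan2( sin θ sin δ cos φ₁, cos δ − sin φ₁ sin φ₂ ) = atan2(0.001669, 0.373621) = 0.2560°.
Hence λ₂ = 40.5031° + 0.2560° = 40.7591°.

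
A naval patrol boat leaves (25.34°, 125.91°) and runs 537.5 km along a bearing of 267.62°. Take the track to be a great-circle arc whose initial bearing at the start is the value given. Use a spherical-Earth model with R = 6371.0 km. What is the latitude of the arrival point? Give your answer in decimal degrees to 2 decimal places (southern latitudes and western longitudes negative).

δ = 537.5/6371 = 0.084367 rad (4.8339°).
Converting: φ₁ = 0.442266 rad, θ = 4.670850 rad.
Destination latitude: φ₂ = arcsin( sin φ₁ cos δ + cos φ₁ sin δ cos θ ) = arcsin(0.423304) = 25.04°.
Then Δλ = atan2(-0.076093, 0.815274) = -0.093065 rad, from sin θ sin δ cos φ₁ over cos δ − sin φ₁ sin φ₂.
λ₂ = 125.91° + -5.33° = 120.58°.

latitude 25.04°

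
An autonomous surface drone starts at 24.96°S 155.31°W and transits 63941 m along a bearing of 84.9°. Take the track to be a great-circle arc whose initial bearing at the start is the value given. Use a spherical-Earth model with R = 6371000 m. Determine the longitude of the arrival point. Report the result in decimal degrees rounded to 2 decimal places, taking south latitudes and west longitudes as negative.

Central angle δ = d/R = 0.010036 rad.
Converting: φ₁ = -0.435634 rad, θ = 1.481785 rad.
Applying the spherical law of cosines for sides, sin φ₂ = sin φ₁ cos δ + cos φ₁ sin δ cos θ = -0.421155, so φ₂ = -24.91°.
Δλ = atan2( sin θ sin δ cos φ₁ , cos δ − sin φ₁ sin φ₂ ) = atan2(0.009063, 0.822228) = 0.011022 rad = 0.63°.
λ₂ = -155.31° + 0.63° = -154.68°.

longitude -154.68°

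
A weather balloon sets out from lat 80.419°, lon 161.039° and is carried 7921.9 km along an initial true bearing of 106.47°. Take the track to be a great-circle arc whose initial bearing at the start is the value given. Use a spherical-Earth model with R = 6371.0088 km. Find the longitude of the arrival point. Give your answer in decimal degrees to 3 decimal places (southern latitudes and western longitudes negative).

longitude -128.275°

Angular distance δ = d/R = 7921.9 / 6371.0088 = 1.243429 rad.
With φ₁ = 80.419° = 1.403576 rad and θ = 106.47° = 1.858252 rad:
Applying the spherical law of cosines for sides, sin φ₂ = sin φ₁ cos δ + cos φ₁ sin δ cos θ = 0.272383, so φ₂ = 15.806°.
For the longitude increment, Δλ = atan2( sin θ sin δ cos φ₁, cos δ − sin φ₁ sin φ₂ ) = atan2(0.151136, 0.052967) = 70.686°.
λ₂ = 161.039° + 70.686° = 231.725°, normalized to (−180°, 180°] → -128.275°.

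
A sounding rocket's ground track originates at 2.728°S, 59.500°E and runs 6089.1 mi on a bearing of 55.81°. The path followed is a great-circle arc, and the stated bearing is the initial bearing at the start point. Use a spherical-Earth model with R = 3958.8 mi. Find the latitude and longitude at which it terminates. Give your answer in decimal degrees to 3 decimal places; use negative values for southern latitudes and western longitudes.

latitude 34.018°, longitude 145.393°

Angular distance δ = d/R = 6089.1 / 3958.8 = 1.538118 rad.
Converting: φ₁ = -0.047613 rad, θ = 0.974068 rad.
Destination latitude: φ₂ = arcsin( sin φ₁ cos δ + cos φ₁ sin δ cos θ ) = arcsin(0.559447) = 34.018°.
For the longitude increment, Δλ = atan2( sin θ sin δ cos φ₁, cos δ − sin φ₁ sin φ₂ ) = atan2(0.825800, 0.059300) = 85.893°.
λ₂ = λ₁ + Δλ = 145.393°.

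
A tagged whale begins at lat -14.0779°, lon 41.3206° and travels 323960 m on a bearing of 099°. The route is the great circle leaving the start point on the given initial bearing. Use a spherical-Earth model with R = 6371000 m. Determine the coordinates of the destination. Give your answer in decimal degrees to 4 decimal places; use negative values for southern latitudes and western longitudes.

latitude -14.5153°, longitude 44.2931°

δ = 323960/6371000 = 0.050849 rad (2.9134°).
With φ₁ = -14.0779° = -0.245706 rad and θ = 99° = 1.727876 rad:
Applying the spherical law of cosines for sides, sin φ₂ = sin φ₁ cos δ + cos φ₁ sin δ cos θ = -0.250639, so φ₂ = -14.5153°.
For the longitude increment, Δλ = atan2( sin θ sin δ cos φ₁, cos δ − sin φ₁ sin φ₂ ) = atan2(0.048694, 0.937742) = 2.9725°.
λ₂ = 41.3206° + 2.9725° = 44.2931°.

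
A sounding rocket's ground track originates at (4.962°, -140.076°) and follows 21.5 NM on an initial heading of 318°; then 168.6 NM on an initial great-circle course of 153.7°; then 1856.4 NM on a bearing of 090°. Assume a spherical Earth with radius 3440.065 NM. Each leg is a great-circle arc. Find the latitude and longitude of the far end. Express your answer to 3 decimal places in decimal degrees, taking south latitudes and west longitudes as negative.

latitude 2.324°, longitude -108.124°

Apply the spherical direct solution leg by leg, carrying full precision between legs.
Leg 1: from (4.962°, -140.076°), δ = 21.5/3440.065 = 0.006250 rad, θ = 318° → φ = 5.228°, λ = -140.317°.
Leg 2: from (5.228°, -140.317°), δ = 168.6/3440.065 = 0.049011 rad, θ = 153.7° → φ = 2.710°, λ = -139.071°.
Leg 3: from (2.710°, -139.071°), δ = 1856.4/3440.065 = 0.539641 rad, θ = 90° → φ = 2.324°, λ = -108.124°.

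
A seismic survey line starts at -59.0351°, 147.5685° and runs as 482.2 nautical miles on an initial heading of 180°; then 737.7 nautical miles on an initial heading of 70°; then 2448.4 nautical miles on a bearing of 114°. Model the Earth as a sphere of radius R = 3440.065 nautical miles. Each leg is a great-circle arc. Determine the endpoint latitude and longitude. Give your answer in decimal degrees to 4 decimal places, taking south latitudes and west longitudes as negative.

Apply the spherical direct solution leg by leg, carrying full precision between legs.
Leg 1: from (-59.0351°, 147.5685°), δ = 482.2/3440.065 = 0.140172 rad, θ = 180° → φ = -67.0664°, λ = 147.5685°.
Leg 2: from (-67.0664°, 147.5685°), δ = 737.7/3440.065 = 0.214444 rad, θ = 70° → φ = -60.6335°, λ = 171.6336°.
Leg 3: from (-60.6335°, 171.6336°), δ = 2448.4/3440.065 = 0.711731 rad, θ = 114° → φ = -52.2048°, λ = -111.5546°.

latitude -52.2048°, longitude -111.5546°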